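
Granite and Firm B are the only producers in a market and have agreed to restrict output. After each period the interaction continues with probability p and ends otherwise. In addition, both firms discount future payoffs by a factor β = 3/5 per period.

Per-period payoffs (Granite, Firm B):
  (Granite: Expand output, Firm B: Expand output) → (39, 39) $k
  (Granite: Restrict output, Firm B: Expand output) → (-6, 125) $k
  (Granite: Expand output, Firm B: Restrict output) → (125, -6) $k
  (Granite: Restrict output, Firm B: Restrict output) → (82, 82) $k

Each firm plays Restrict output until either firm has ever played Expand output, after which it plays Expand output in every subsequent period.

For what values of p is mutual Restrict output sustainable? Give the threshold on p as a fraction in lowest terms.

With continuation probability p and discount β, the effective per-period discount factor is βp.
Grim-trigger IC: βp ≥ (125−82)/(125−39) = 1/2.
So p ≥ (1/2)/(3/5) = 5/6.

5/6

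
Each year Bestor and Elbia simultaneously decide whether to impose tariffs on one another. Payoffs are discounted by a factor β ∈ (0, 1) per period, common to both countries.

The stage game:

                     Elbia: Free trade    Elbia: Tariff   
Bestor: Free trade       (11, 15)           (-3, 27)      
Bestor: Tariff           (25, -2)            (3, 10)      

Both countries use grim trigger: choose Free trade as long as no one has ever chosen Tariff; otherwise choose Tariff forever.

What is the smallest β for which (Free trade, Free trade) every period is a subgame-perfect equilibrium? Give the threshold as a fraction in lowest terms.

For Bestor: deviation gain 25−11 = 14, per-period punishment loss 11−3 = 8. IC gives β ≥ 14/22 = 7/11.
For Elbia: gain 12, loss 5 per period, so β ≥ 12/17.
The tighter constraint is Elbia's, so cooperation needs β ≥ 12/17.

12/17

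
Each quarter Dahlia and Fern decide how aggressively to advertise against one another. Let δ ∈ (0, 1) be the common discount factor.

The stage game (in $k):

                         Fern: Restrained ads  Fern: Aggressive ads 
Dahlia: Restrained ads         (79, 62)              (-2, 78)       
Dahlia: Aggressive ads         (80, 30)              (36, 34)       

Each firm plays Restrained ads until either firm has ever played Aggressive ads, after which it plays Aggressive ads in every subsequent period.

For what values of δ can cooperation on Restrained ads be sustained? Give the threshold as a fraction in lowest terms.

Dahlia: cooperation gives 79 each period; deviation gives 80 once then 36 forever.
  79/(1−δ) ≥ 80 + 36δ/(1−δ) ⇒ δ ≥ 1/44.
Fern: cooperation gives 62 each period; deviation gives 78 once then 34 forever.
  δ ≥ 16/44 = 4/11.
Both must hold, so the binding constraint is Fern's: δ ≥ 4/11.

4/11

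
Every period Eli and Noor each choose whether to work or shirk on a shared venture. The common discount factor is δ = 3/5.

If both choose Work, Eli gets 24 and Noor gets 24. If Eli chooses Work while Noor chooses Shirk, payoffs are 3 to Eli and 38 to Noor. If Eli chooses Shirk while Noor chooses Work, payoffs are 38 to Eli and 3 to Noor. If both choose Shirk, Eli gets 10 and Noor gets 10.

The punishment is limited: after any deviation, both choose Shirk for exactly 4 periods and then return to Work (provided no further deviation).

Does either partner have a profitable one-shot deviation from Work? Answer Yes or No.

No

IC: δ+…+δ^4 ≥ (38−24)/(24−10) = 1.
At δ = 3/5: partial sum = 1.3056 ≥ 1.0000. Cooperation sustainable.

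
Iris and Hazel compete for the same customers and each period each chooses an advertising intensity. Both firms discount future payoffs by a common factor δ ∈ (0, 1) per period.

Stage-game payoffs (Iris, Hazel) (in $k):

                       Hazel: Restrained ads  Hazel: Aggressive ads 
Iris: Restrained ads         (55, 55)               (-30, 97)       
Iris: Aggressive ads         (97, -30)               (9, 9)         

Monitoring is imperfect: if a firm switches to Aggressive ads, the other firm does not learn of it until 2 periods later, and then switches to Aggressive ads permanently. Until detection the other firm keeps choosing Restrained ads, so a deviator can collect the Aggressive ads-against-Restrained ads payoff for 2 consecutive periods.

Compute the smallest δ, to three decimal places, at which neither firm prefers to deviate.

The best deviation is to choose Aggressive ads for all 2 undetected periods, earning 97 each, then 9 forever once detected.
Deviation value: 97(1−δ^2)/(1−δ) + 9δ^2/(1−δ); cooperation value: 55/(1−δ).
IC: 55 ≥ 97(1−δ^2) + 9δ^2 = 97 − 88δ^2.
So δ^2 ≥ 42/88 = 21/44, giving δ ≥ (21/44)^(1/2) ≈ 0.691.

0.691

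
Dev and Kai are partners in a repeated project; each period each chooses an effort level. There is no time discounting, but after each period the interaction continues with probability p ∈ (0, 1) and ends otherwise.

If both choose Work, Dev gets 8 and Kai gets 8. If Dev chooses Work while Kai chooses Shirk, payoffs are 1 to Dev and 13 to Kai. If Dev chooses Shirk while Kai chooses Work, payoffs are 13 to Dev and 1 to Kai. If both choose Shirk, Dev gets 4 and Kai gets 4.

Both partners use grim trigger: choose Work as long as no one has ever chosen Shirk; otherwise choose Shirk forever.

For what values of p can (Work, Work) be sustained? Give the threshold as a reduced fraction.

Expected cooperation value is 8 + p·8 + p²·8 + … = 8/(1−p); deviation gives 13 + p·4/(1−p).
8 ≥ 13(1−p) + 4p ⇒ 9p ≥ 5 ⇒ p ≥ 5/9.

5/9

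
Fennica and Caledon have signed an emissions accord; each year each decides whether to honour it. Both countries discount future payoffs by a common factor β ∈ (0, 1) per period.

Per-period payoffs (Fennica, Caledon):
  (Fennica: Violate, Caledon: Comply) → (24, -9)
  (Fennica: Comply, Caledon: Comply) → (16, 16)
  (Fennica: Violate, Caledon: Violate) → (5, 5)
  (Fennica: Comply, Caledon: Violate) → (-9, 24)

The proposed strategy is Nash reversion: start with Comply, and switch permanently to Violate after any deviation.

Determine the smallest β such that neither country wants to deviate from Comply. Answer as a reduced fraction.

Cooperation forever yields 16 each period: 16/(1−β).
Deviating yields 24 once, then 5 forever: 24 + 5β/(1−β).
No profitable deviation requires 16/(1−β) ≥ 24 + 5β/(1−β).
Multiplying by (1−β): 16 ≥ 24(1−β) + 5β = 24 − 19β.
So 19β ≥ 8, i.e. β ≥ 8/19.

8/19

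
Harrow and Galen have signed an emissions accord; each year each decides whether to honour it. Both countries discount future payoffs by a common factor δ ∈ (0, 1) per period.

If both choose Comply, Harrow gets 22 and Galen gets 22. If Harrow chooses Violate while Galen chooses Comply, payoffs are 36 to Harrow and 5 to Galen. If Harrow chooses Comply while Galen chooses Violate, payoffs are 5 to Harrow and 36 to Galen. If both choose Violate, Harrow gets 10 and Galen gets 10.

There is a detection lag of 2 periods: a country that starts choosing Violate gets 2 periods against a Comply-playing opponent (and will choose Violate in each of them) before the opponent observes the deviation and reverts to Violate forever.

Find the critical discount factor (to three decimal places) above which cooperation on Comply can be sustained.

The best deviation is to choose Violate for all 2 undetected periods, earning 36 each, then 10 forever once detected.
Deviation value: 36(1−δ^2)/(1−δ) + 10δ^2/(1−δ); cooperation value: 22/(1−δ).
IC: 22 ≥ 36(1−δ^2) + 10δ^2 = 36 − 26δ^2.
So δ^2 ≥ 14/26 = 7/13, giving δ ≥ (7/13)^(1/2) ≈ 0.734.

0.734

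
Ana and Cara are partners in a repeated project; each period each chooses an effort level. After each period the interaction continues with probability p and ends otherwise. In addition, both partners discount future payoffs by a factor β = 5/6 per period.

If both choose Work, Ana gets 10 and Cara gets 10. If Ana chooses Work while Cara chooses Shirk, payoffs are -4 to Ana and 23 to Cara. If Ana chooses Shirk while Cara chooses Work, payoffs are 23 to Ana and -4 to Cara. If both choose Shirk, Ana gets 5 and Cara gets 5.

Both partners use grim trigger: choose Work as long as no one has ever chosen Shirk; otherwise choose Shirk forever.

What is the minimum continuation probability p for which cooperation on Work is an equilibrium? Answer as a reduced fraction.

Expected continuation weight on next period's payoff is β·p = 5/6·p, which plays the role of the discount factor.
Cooperation requires 5/6·p ≥ (23−10)/(23−5) = 13/18, hence p ≥ 13/15.

13/15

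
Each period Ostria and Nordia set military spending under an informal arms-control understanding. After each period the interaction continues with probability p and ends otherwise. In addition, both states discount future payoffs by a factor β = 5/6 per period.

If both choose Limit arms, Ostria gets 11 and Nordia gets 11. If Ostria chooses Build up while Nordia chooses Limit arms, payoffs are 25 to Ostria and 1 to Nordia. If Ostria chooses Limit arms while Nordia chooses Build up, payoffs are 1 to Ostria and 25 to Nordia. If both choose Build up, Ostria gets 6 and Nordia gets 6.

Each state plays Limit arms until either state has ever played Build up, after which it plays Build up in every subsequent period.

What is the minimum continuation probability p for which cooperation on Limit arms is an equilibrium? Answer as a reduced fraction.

84/95

Expected continuation weight on next period's payoff is β·p = 5/6·p, which plays the role of the discount factor.
Cooperation requires 5/6·p ≥ (25−11)/(25−6) = 14/19, hence p ≥ 84/95.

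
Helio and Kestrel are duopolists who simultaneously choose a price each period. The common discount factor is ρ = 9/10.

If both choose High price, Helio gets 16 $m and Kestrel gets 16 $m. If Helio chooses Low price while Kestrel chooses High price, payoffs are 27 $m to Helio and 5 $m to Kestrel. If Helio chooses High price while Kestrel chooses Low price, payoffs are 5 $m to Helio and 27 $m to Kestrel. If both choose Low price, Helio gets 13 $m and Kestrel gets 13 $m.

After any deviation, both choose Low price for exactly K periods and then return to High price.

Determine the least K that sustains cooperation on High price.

5

IC: ρ(1−ρ^K)/(1−ρ) ≥ (27−16)/(16−13) = 11/3.
With ρ = 9/10: need 1 − ρ^K ≥ 11/3·(1−9/10)/(9/10), i.e. ρ^K ≤ 0.5926.
Since (9/10)^4 = 0.6561 and (9/10)^5 = 0.5905, the smallest such K is 5.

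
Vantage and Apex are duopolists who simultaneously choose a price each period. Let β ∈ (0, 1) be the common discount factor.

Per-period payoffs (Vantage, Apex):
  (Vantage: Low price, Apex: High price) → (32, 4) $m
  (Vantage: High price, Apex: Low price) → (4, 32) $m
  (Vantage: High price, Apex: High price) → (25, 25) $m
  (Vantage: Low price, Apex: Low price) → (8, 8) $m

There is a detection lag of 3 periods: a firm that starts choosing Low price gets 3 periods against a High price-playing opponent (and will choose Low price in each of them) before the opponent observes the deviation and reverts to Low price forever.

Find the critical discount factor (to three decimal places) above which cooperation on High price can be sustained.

0.663

Deviating for the 3 undetected periods gains 32−25 = 7 per period over cooperation, then loses 25−8 = 17 per period forever once punishment starts.
Gain: 7(1 + β + … + β^2); loss: 17·β^3/(1−β).
No profitable deviation ⇔ 7(1−β^3) ≤ 17·β^3, i.e. β^3 ≥ 7/(7+17) = 7/24.
Hence β ≥ (7/24)^(1/3) ≈ 0.663.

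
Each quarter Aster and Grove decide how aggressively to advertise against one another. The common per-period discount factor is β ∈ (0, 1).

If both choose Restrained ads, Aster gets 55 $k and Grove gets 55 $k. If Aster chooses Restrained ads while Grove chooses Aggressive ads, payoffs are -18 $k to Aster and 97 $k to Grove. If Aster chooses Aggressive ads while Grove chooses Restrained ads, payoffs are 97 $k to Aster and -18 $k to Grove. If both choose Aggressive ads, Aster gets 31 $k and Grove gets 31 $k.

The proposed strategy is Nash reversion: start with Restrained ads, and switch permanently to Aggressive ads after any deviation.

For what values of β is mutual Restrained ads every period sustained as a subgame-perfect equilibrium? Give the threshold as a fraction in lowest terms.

55/(1−β) ≥ 97 + 31β/(1−β)
55 ≥ 97 − 66β
β ≥ 42/66 = 7/11.

7/11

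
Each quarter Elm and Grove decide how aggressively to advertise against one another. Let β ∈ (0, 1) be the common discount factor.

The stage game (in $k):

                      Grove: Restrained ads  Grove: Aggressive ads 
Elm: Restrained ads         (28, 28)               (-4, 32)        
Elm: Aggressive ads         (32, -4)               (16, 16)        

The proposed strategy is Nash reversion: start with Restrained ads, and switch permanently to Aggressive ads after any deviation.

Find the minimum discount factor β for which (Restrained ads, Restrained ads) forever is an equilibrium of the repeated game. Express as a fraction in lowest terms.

Cooperation forever yields 28 each period: 28/(1−β).
Deviating yields 32 once, then 16 forever: 32 + 16β/(1−β).
No profitable deviation requires 28/(1−β) ≥ 32 + 16β/(1−β).
Multiplying by (1−β): 28 ≥ 32(1−β) + 16β = 32 − 16β.
So 16β ≥ 4, i.e. β ≥ 4/16 = 1/4.

1/4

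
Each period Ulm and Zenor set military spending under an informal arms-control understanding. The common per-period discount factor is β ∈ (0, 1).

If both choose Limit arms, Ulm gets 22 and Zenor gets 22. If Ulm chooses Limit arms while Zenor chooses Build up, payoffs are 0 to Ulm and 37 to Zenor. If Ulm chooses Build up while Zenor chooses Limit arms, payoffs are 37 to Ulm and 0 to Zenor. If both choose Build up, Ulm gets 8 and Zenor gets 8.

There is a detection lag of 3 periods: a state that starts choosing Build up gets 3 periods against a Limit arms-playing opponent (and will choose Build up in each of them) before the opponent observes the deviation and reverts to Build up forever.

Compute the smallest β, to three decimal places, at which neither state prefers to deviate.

Deviating for the 3 undetected periods gains 37−22 = 15 per period over cooperation, then loses 22−8 = 14 per period forever once punishment starts.
Gain: 15(1 + β + … + β^2); loss: 14·β^3/(1−β).
No profitable deviation ⇔ 15(1−β^3) ≤ 14·β^3, i.e. β^3 ≥ 15/(15+14) = 15/29.
Hence β ≥ (15/29)^(1/3) ≈ 0.803.

0.803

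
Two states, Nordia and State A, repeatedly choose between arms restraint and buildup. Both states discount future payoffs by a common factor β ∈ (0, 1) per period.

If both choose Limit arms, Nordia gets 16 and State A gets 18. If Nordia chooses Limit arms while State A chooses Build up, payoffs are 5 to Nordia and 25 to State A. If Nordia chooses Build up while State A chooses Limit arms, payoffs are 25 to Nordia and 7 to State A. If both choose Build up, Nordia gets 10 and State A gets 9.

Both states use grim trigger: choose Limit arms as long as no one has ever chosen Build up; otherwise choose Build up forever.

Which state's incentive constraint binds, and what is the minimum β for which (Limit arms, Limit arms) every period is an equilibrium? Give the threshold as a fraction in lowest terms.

Nordia: cooperation gives 16 each period; deviation gives 25 once then 10 forever.
  16/(1−β) ≥ 25 + 10β/(1−β) ⇒ β ≥ 9/15 = 3/5.
State A: cooperation gives 18 each period; deviation gives 25 once then 9 forever.
  β ≥ 7/16.
Both must hold, so the binding constraint is Nordia's: β ≥ 3/5.

Nordia; β ≥ 3/5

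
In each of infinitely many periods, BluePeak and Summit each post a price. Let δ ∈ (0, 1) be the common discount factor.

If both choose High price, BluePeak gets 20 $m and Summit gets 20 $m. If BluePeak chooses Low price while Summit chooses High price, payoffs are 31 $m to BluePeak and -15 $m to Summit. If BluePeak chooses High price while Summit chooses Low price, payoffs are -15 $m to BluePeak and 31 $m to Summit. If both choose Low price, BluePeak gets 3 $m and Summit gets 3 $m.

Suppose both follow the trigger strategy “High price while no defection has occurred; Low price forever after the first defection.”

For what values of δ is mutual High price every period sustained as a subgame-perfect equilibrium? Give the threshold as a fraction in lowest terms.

One-period gain from deviating is 31 − 20 = 11. The loss is 20 − 3 = 17 in every subsequent period, with present value 17·δ/(1−δ).
Deviation is unprofitable when 17·δ/(1−δ) ≥ 11, i.e. δ/(1−δ) ≥ 11/17.
Equivalently δ ≥ 11/(11+17) = 11/28.

11/28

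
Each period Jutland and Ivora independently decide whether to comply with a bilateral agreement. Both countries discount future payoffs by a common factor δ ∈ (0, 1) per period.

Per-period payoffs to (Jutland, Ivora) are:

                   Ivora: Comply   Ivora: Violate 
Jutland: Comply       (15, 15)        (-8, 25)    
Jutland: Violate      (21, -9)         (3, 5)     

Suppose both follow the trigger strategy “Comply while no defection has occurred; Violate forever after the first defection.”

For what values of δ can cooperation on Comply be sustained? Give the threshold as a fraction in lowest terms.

For Jutland: deviation gain 21−15 = 6, per-period punishment loss 15−3 = 12. IC gives δ ≥ 6/18 = 1/3.
For Ivora: gain 10, loss 10 per period, so δ ≥ 10/20 = 1/2.
The tighter constraint is Ivora's, so cooperation needs δ ≥ 1/2.

1/2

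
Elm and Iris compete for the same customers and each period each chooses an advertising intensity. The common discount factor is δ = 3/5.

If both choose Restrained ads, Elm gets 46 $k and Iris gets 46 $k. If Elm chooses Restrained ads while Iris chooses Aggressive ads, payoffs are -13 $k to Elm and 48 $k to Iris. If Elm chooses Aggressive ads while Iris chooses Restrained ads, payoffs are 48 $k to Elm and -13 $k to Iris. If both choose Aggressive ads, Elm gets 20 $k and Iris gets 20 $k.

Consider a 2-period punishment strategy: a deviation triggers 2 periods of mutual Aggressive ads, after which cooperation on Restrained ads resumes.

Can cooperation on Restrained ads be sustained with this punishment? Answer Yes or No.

A one-shot deviation gives 48 now, then 20 for 2 periods, then back to 46.
Gain from deviating: (48−46) today; loss: (46−20) in each of the next 2 periods.
No-deviation condition: (46−20)(δ+…+δ^2) ≥ 48−46, i.e. δ+…+δ^2 ≥ 1/13.
At δ = 3/5: δ+…+δ^2 = 0.9600 ≥ 0.0769.
So cooperation is sustainable.

Yes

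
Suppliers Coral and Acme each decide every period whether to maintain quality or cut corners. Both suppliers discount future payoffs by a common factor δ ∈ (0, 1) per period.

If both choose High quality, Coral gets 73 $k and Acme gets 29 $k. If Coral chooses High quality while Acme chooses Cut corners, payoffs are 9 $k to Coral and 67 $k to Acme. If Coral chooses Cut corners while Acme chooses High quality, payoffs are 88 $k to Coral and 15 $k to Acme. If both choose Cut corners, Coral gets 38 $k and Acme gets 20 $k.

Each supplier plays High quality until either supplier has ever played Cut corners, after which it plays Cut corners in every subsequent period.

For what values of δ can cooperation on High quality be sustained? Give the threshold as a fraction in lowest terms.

Coral: cooperation gives 73 each period; deviation gives 88 once then 38 forever.
  73/(1−δ) ≥ 88 + 38δ/(1−δ) ⇒ δ ≥ 15/50 = 3/10.
Acme: cooperation gives 29 each period; deviation gives 67 once then 20 forever.
  δ ≥ 38/47.
Both must hold, so the binding constraint is Acme's: δ ≥ 38/47.

38/47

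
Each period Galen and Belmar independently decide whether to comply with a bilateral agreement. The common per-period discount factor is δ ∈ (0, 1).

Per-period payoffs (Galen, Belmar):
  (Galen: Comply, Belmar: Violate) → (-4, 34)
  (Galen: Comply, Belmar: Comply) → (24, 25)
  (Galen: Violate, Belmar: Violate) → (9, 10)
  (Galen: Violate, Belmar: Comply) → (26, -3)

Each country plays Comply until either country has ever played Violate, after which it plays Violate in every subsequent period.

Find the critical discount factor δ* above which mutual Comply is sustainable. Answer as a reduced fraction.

3/8

Galen: cooperation gives 24 each period; deviation gives 26 once then 9 forever.
  24/(1−δ) ≥ 26 + 9δ/(1−δ) ⇒ δ ≥ 2/17.
Belmar: cooperation gives 25 each period; deviation gives 34 once then 10 forever.
  δ ≥ 9/24 = 3/8.
Both must hold, so the binding constraint is Belmar's: δ ≥ 3/8.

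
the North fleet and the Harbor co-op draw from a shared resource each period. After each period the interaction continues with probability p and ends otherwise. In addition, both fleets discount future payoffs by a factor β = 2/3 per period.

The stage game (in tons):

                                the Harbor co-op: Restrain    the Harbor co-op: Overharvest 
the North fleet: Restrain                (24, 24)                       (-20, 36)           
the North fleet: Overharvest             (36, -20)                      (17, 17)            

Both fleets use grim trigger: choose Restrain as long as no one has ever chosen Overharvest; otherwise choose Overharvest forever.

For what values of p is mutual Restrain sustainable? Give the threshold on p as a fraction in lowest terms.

18/19

Expected continuation weight on next period's payoff is β·p = 2/3·p, which plays the role of the discount factor.
Cooperation requires 2/3·p ≥ (36−24)/(36−17) = 12/19, hence p ≥ 18/19.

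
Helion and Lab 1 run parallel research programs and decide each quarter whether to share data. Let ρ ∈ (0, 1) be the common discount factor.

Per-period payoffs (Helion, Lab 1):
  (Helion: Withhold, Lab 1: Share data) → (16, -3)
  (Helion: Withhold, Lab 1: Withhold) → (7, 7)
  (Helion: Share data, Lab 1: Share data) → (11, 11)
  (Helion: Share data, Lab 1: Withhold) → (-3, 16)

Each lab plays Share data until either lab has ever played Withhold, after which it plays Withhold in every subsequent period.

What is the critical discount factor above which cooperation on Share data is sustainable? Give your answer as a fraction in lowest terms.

One-period gain from deviating is 16 − 11 = 5. The loss is 11 − 7 = 4 in every subsequent period, with present value 4·ρ/(1−ρ).
Deviation is unprofitable when 4·ρ/(1−ρ) ≥ 5, i.e. ρ/(1−ρ) ≥ 5/4.
Equivalently ρ ≥ 5/(5+4) = 5/9.

5/9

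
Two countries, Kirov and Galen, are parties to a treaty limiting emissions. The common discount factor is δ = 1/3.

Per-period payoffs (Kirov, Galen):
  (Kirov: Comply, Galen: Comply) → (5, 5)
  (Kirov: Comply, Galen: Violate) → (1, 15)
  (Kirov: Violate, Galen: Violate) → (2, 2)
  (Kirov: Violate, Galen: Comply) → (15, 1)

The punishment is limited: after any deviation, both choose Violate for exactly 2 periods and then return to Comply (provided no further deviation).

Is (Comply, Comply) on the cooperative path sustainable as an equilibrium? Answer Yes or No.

No

IC: δ+…+δ^2 ≥ (15−5)/(5−2) = 10/3.
At δ = 1/3: partial sum = 0.4444 < 3.3333. Cooperation not sustainable.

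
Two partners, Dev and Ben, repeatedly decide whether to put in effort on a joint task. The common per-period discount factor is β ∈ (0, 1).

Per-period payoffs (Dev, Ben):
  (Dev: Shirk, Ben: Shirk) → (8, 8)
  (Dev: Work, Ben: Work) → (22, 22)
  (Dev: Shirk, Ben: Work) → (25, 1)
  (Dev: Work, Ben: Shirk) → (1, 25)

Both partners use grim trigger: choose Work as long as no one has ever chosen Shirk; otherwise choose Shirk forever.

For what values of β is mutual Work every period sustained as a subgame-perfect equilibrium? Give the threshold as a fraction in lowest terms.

3/17

Under grim trigger the critical discount factor is (T−C)/(T−P) with T = 25, C = 22, P = 8.
β* = (25−22)/(25−8) = 3/17.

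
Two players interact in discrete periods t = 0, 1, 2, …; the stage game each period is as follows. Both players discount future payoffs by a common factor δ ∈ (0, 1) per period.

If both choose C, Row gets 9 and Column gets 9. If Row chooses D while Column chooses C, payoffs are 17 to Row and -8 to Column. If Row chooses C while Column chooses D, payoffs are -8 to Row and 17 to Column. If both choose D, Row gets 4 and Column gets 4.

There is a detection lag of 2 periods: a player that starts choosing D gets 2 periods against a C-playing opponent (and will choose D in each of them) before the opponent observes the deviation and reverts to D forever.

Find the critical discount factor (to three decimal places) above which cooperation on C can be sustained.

0.784

The best deviation is to choose D for all 2 undetected periods, earning 17 each, then 4 forever once detected.
Deviation value: 17(1−δ^2)/(1−δ) + 4δ^2/(1−δ); cooperation value: 9/(1−δ).
IC: 9 ≥ 17(1−δ^2) + 4δ^2 = 17 − 13δ^2.
So δ^2 ≥ 8/13, giving δ ≥ (8/13)^(1/2) ≈ 0.784.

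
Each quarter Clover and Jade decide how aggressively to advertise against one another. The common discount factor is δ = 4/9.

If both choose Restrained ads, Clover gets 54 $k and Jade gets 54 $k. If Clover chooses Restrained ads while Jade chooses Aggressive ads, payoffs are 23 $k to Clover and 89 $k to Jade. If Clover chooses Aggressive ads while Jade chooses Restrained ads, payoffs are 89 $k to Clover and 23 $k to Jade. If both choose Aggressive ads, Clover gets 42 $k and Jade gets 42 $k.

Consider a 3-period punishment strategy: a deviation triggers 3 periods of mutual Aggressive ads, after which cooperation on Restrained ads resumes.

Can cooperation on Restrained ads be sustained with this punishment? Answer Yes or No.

IC: δ+…+δ^3 ≥ (89−54)/(54−42) = 35/12.
At δ = 4/9: partial sum = 0.7298 < 2.9167. Cooperation not sustainable.

No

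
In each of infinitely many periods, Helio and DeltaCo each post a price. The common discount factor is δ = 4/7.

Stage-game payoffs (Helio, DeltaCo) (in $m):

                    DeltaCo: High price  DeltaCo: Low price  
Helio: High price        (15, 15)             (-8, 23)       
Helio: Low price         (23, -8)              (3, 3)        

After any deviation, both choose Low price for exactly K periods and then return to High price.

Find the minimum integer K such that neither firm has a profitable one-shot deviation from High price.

2

No profitable deviation requires (15−3)(δ+…+δ^K) ≥ 23−15, i.e. δ+…+δ^K ≥ 2/3 ≈ 0.6667.
With δ = 4/7, the partial sums are K=1: 0.5714, K=2: 0.8980.
K = 2 is the first length at which the sum reaches 0.6667.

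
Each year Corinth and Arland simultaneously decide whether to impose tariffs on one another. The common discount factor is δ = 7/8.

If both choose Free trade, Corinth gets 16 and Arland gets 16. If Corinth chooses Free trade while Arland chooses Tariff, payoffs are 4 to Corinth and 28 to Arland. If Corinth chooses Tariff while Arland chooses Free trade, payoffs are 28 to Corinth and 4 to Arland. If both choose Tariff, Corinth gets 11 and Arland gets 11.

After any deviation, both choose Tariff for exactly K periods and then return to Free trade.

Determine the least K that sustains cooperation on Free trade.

4

No profitable deviation requires (16−11)(δ+…+δ^K) ≥ 28−16, i.e. δ+…+δ^K ≥ 12/5 ≈ 2.4000.
With δ = 7/8, the partial sums are K=1: 0.8750, K=2: 1.6406, K=3: 2.3105, K=4: 2.8967.
K = 4 is the first length at which the sum reaches 2.4000.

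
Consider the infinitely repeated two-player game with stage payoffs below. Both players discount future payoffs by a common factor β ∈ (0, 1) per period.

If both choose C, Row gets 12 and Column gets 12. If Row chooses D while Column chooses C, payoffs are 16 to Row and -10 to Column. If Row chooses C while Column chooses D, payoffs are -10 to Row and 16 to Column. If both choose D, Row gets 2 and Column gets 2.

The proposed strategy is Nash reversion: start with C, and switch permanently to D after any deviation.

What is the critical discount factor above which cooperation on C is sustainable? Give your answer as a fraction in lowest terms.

Under grim trigger the critical discount factor is (T−C)/(T−P) with T = 16, C = 12, P = 2.
β* = (16−12)/(16−2) = 4/14 = 2/7.

2/7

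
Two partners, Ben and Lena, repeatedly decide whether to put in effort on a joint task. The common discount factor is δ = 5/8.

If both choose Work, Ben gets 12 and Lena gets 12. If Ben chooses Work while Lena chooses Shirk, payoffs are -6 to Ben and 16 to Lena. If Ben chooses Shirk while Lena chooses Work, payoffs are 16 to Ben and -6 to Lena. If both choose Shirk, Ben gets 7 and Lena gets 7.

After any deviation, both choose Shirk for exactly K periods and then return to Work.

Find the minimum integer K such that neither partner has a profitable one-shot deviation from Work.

2

No profitable deviation requires (12−7)(δ+…+δ^K) ≥ 16−12, i.e. δ+…+δ^K ≥ 4/5 ≈ 0.8000.
With δ = 5/8, the partial sums are K=1: 0.6250, K=2: 1.0156.
K = 2 is the first length at which the sum reaches 0.8000.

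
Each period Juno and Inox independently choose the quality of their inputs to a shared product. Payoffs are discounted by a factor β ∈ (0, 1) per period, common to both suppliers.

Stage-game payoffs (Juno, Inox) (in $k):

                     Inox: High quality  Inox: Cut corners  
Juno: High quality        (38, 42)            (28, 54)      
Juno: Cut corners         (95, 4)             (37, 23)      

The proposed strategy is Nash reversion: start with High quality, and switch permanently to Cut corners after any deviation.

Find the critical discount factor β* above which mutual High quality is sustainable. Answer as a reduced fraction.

Juno: cooperation gives 38 each period; deviation gives 95 once then 37 forever.
  38/(1−β) ≥ 95 + 37β/(1−β) ⇒ β ≥ 57/58.
Inox: cooperation gives 42 each period; deviation gives 54 once then 23 forever.
  β ≥ 12/31.
Both must hold, so the binding constraint is Juno's: β ≥ 57/58.

57/58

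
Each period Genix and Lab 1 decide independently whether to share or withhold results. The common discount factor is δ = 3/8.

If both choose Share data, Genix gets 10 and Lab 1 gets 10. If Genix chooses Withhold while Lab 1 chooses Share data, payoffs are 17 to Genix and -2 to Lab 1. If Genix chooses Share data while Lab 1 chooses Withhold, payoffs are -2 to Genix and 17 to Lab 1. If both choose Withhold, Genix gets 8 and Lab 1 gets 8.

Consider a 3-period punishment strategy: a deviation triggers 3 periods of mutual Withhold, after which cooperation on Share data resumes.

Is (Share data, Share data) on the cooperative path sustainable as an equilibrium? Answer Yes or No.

IC: δ+…+δ^3 ≥ (17−10)/(10−8) = 7/2.
At δ = 3/8: partial sum = 0.5684 < 3.5000. Cooperation not sustainable.

No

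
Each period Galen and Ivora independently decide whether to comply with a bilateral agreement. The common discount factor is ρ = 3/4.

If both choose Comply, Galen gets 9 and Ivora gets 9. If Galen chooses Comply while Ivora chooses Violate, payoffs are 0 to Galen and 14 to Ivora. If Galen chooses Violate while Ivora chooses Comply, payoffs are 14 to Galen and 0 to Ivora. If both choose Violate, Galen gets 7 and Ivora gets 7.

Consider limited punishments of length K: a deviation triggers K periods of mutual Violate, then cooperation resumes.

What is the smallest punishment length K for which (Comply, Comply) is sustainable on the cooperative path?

No profitable deviation requires (9−7)(ρ+…+ρ^K) ≥ 14−9, i.e. ρ+…+ρ^K ≥ 5/2 ≈ 2.5000.
With ρ = 3/4, the partial sums are K=1: 0.7500, K=2: 1.3125, …, K=5: 2.2881, K=6: 2.4661, K=7: 2.5995.
K = 7 is the first length at which the sum reaches 2.5000.

7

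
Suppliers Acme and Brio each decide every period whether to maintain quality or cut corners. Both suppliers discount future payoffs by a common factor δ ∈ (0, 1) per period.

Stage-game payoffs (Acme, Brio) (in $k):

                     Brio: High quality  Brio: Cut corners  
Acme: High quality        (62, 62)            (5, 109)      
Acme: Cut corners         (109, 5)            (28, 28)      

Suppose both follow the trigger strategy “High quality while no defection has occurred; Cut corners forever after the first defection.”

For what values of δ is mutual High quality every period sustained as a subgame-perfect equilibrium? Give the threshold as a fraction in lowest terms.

47/81

Cooperation forever yields 62 each period: 62/(1−δ).
Deviating yields 109 once, then 28 forever: 109 + 28δ/(1−δ).
No profitable deviation requires 62/(1−δ) ≥ 109 + 28δ/(1−δ).
Multiplying by (1−δ): 62 ≥ 109(1−δ) + 28δ = 109 − 81δ.
So 81δ ≥ 47, i.e. δ ≥ 47/81.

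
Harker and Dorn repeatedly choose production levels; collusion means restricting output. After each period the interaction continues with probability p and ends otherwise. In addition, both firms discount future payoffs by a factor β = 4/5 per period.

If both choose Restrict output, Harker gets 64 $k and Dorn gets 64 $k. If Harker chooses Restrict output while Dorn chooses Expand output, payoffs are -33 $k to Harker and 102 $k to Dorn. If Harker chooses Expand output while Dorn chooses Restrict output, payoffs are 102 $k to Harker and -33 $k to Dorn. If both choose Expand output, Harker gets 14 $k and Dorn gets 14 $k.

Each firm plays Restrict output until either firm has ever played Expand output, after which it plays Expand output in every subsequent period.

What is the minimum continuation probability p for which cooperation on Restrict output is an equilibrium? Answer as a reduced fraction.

Expected continuation weight on next period's payoff is β·p = 4/5·p, which plays the role of the discount factor.
Cooperation requires 4/5·p ≥ (102−64)/(102−14) = 19/44, hence p ≥ 95/176.

95/176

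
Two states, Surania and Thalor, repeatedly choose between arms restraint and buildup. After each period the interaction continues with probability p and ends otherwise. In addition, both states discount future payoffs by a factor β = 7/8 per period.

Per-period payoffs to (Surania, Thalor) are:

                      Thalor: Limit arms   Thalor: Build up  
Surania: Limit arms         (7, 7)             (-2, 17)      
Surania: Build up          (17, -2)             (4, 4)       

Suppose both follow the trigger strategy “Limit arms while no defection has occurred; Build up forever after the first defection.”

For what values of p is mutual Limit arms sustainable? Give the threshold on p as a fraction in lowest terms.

80/91

With continuation probability p and discount β, the effective per-period discount factor is βp.
Grim-trigger IC: βp ≥ (17−7)/(17−4) = 10/13.
So p ≥ (10/13)/(7/8) = 80/91.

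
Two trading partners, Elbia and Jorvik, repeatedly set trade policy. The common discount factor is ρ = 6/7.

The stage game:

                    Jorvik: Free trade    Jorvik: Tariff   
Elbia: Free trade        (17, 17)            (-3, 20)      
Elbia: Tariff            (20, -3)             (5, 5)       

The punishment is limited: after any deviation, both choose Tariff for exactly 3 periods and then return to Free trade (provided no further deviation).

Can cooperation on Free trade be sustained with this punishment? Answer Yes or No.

Comparing payoff streams over the 4 periods until play realigns: cooperate → 17(1+ρ+…+ρ^3); deviate → 20 + 5(ρ+…+ρ^3).
Cooperation is sustained iff (17−5)(ρ+…+ρ^3) ≥ 20−17.
ρ+…+ρ^3 = 6/7·(1−(6/7)^3)/(1−6/7) = 2.2216, and (20−17)/(17−5) = 0.2500.
2.2216 ≥ 0.2500, so cooperation is sustainable.

Yes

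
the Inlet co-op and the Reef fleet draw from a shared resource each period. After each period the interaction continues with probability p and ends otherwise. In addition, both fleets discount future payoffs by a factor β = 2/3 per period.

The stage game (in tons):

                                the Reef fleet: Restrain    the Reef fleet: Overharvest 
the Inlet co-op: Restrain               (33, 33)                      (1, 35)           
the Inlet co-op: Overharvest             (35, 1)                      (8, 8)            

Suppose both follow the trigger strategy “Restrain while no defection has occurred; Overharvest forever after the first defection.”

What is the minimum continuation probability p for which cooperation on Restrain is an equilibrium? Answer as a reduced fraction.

Expected continuation weight on next period's payoff is β·p = 2/3·p, which plays the role of the discount factor.
Cooperation requires 2/3·p ≥ (35−33)/(35−8) = 2/27, hence p ≥ 1/9.

1/9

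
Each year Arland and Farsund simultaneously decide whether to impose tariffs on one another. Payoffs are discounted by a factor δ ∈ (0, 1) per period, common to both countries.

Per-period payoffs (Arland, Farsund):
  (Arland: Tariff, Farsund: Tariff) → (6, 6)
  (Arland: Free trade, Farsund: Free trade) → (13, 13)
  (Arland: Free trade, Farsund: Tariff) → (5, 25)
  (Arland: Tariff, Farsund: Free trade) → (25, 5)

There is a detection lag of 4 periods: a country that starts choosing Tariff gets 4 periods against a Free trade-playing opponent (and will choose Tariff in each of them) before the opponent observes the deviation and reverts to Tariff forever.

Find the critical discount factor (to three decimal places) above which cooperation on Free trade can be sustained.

The best deviation is to choose Tariff for all 4 undetected periods, earning 25 each, then 6 forever once detected.
Deviation value: 25(1−δ^4)/(1−δ) + 6δ^4/(1−δ); cooperation value: 13/(1−δ).
IC: 13 ≥ 25(1−δ^4) + 6δ^4 = 25 − 19δ^4.
So δ^4 ≥ 12/19, giving δ ≥ (12/19)^(1/4) ≈ 0.891.

0.891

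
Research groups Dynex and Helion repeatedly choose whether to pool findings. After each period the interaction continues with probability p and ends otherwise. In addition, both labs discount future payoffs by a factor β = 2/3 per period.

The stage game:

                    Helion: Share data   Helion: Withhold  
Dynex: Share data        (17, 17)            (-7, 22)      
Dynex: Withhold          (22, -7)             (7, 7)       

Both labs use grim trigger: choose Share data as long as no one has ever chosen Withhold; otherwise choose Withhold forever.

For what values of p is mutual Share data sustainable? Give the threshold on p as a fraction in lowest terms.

Expected continuation weight on next period's payoff is β·p = 2/3·p, which plays the role of the discount factor.
Cooperation requires 2/3·p ≥ (22−17)/(22−7) = 1/3, hence p ≥ 1/2.

1/2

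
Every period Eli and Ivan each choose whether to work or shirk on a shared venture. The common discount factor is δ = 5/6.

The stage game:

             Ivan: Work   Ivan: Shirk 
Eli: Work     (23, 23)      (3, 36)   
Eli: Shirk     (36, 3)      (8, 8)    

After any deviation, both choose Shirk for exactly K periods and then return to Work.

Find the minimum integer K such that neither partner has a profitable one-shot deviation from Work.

IC: δ(1−δ^K)/(1−δ) ≥ (36−23)/(23−8) = 13/15.
With δ = 5/6: need 1 − δ^K ≥ 13/15·(1−5/6)/(5/6), i.e. δ^K ≤ 0.8267.
Since (5/6)^1 = 0.8333 and (5/6)^2 = 0.6944, the smallest such K is 2.

2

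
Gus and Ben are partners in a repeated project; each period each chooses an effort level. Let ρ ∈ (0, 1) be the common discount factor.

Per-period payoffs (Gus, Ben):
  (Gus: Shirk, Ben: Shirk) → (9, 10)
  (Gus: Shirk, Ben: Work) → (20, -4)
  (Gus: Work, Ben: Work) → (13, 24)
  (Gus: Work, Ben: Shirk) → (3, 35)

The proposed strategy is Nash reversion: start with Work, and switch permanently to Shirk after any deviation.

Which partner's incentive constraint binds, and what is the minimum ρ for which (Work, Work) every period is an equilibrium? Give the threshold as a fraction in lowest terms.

For Gus: deviation gain 20−13 = 7, per-period punishment loss 13−9 = 4. IC gives ρ ≥ 7/11.
For Ben: gain 11, loss 14 per period, so ρ ≥ 11/25.
The tighter constraint is Gus's, so cooperation needs ρ ≥ 7/11.

Gus; ρ ≥ 7/11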